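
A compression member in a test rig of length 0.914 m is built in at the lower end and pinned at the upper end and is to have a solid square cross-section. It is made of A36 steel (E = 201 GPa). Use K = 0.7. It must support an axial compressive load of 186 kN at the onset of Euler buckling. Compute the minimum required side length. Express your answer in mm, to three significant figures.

a ≈ 26.1 mm

L_e = K·L = 0.7 × 0.914 = 0.6398 m
Required I = P_cr·L_e²/(π²E) = 1.860×10^5 × 0.6398² / (π² × 2.01×10^11) = 3.838×10^-8 m⁴
I_req = 3.838×10^4 mm⁴
Solid square: I = a⁴/12  ⇒  a = (12I)^(1/4) = (12×3.838×10^4)^(1/4) = 26.1 mm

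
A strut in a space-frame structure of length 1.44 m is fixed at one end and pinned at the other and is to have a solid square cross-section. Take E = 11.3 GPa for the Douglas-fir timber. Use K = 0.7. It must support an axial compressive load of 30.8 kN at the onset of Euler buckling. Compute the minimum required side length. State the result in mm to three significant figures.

L_e = K·L = 0.7 × 1.44 = 1.008 m
Required I = P_cr·L_e²/(π²E) = 3.080×10^4 × 1.008² / (π² × 1.13×10^10) = 2.806×10^-7 m⁴
I_req = 2.806×10^5 mm⁴
Solid square: I = a⁴/12  ⇒  a = (12I)^(1/4) = (12×2.806×10^5)^(1/4) = 42.8 mm

a ≈ 42.8 mm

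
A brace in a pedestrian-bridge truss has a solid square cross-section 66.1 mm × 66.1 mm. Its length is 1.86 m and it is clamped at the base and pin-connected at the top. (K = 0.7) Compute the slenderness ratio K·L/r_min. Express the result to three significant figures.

For a square r = a/√12 = 66.1/√12 = 19.08 mm
L_e = K·L = 0.7 × 1.86 m = 1.302 m = 1302.0 mm
λ = L_e / r_min = 1302.0 / 19.08 = 68.2

λ ≈ 68.2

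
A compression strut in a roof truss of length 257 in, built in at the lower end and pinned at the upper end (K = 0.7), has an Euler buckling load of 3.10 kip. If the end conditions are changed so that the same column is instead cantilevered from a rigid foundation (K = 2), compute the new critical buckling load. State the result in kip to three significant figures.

P_cr ≈ 0.380 kip

P_cr ∝ 1/K², so P_cr,new = P_cr,old × (K_old/K_new)² = 3.10 × (0.7/2)²
= 3.10 × 0.1225 = 0.380 kip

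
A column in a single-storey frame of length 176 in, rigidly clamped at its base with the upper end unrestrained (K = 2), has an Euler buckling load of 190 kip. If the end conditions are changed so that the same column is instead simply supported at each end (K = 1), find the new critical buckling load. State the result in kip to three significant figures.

P_cr ≈ 760 kip

P_cr ∝ 1/K², so P_cr,new = P_cr,old × (K_old/K_new)² = 190 × (2/1)²
= 190 × 4.000 = 760 kip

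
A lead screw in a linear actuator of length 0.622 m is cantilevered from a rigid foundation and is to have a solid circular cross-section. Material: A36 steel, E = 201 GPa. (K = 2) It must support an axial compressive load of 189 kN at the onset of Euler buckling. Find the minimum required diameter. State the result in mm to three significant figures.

d ≈ 41.6 mm

L_e = K·L = 2 × 0.622 = 1.244 m
Required I = P_cr·L_e²/(π²E) = 1.890×10^5 × 1.244² / (π² × 2.01×10^11) = 1.474×10^-7 m⁴
I_req = 1.474×10^5 mm⁴
Solid circle: I = πd⁴/64  ⇒  d = (64I/π)^(1/4) = (64×1.474×10^5/π)^(1/4) = 41.6 mm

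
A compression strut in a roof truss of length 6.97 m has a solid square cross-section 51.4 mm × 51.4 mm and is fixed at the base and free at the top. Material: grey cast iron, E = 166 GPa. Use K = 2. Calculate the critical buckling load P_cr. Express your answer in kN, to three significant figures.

I = a⁴/12 = 51.4⁴/12 = 5.817×10^5 mm⁴
I = 5.817×10^5 mm⁴ = 5.817×10^-7 m⁴
Effective length L_e = K·L = 2 × 6.97 = 13.94 m
P_cr = π²EI / L_e² = π² × 166×10⁹ × 5.817×10^-7 / 13.94² = 4.904×10^3 N

P_cr ≈ 4.90 kN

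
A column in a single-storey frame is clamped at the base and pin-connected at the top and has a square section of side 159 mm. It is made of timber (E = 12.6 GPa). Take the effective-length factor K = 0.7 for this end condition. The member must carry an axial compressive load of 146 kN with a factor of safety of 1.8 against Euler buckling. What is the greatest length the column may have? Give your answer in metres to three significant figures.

L_max ≈ 7.17 m

I = a⁴/12 = 159⁴/12 = 5.326×10^7 mm⁴
I = 5.326×10^-5 m⁴
Required critical load P_cr = n·P = 1.8 × 146 = 262.8 kN = 2.628×10^5 N
From P_cr = π²EI/(K·L)²:  L = (1/K)·√(π²EI/P_cr) = (1/0.7)·√(π²×1.26×10^10×5.326×10^-5/2.628×10^5)
L = 7.17 m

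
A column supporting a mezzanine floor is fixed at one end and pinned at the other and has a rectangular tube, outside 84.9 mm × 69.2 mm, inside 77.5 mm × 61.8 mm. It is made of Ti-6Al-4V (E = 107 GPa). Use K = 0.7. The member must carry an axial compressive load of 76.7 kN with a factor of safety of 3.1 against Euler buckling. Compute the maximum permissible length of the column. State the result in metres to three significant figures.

L_max ≈ 2.73 m

Weak-axis I_min = (h_o·b_o³ − h_i·b_i³)/12 with b_o = 69.2, b_i = 61.80 mm (shorter outer/inner sides).
I_min = (84.9×69.2³ − 77.50×61.80³)/12 = 8.201×10^5 mm⁴
I = 8.201×10^-7 m⁴
Required critical load P_cr = n·P = 3.1 × 76.7 = 237.8 kN = 2.378×10^5 N
From P_cr = π²EI/(K·L)²:  L = (1/K)·√(π²EI/P_cr) = (1/0.7)·√(π²×1.07×10^11×8.201×10^-7/2.378×10^5)
L = 2.73 m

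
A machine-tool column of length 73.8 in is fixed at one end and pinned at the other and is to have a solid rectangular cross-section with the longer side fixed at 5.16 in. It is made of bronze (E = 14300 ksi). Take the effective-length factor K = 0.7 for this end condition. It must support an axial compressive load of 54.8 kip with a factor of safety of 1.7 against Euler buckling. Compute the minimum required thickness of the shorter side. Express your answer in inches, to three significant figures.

b ≈ 1.60 in

Required P_cr = n·P = 1.7 × 54.8 = 93.16 kip
L_e = K·L = 0.7 × 73.8 = 51.66 in
Required I = P_cr·L_e²/(π²E) = 9.316×10^4 × 51.66² / (π² × 1.43×10^7) = 1.762 in⁴
Rectangle, weak axis: I_min = h·b³/12 with h = 5.16 in fixed  ⇒  b = (12I/h)^(1/3) = 1.60 in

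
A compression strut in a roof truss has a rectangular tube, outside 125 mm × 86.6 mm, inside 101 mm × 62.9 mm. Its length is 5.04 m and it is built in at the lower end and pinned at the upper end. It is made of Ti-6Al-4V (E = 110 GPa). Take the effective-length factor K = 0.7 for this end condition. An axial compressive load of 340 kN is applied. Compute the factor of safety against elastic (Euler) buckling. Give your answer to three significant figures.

Weak-axis I_min = (h_o·b_o³ − h_i·b_i³)/12 with b_o = 86.6, b_i = 62.90 mm (shorter outer/inner sides).
I_min = (125×86.6³ − 101.0×62.90³)/12 = 4.671×10^6 mm⁴
I = 4.671×10^6 mm⁴ = 4.671×10^-6 m⁴
Effective length L_e = K·L = 0.7 × 5.04 = 3.528 m
P_cr = π²EI / L_e² = π² × 110×10⁹ × 4.671×10^-6 / 3.528² = 4.074×10^5 N
Factor of safety n = P_cr / P = 407.39 / 340 = 1.20

n ≈ 1.20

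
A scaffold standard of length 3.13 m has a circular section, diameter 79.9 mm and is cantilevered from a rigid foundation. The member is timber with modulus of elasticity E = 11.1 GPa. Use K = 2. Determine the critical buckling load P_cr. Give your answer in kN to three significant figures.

P_cr ≈ 5.59 kN

I = πd⁴/64 = π×79.9⁴/64 = 2.001×10^6 mm⁴
I = 2.001×10^6 mm⁴ = 2.001×10^-6 m⁴
Effective length L_e = K·L = 2 × 3.13 = 6.260 m
P_cr = π²EI / L_e² = π² × 11.1×10⁹ × 2.001×10^-6 / 6.260² = 5.593×10^3 N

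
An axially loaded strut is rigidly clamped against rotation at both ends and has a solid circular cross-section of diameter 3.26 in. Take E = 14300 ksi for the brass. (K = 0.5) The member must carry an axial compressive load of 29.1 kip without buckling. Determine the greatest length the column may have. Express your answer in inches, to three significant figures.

L_max ≈ 328 in

I = πd⁴/64 = π×3.26⁴/64 = 5.544 in⁴
At the buckling limit P_cr = P = 2.910×10^4 lb
From P_cr = π²EI/(K·L)²:  L = (1/K)·√(π²EI/P_cr) = (1/0.5)·√(π²×1.43×10^7×5.544/2.910×10^4)
L = 328 in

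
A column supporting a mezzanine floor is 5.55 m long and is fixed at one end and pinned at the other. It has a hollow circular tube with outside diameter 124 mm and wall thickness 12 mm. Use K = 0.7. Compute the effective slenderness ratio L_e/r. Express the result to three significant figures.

λ ≈ 97.6

Inner diameter d_i = 124 − 2×12 = 100.0 mm
I = π(d_o⁴ − d_i⁴)/64 = π(124⁴ − 100.0⁴)/64 = 6.697×10^6 mm⁴
A = 4.222×10^3 mm²;  r_min = √(I/A) = √(6.697×10^6/4.222×10^3) = 39.82 mm
L_e = K·L = 0.7 × 5.55 m = 3.885 m = 3885.0 mm
λ = L_e / r_min = 3885.0 / 39.82 = 97.6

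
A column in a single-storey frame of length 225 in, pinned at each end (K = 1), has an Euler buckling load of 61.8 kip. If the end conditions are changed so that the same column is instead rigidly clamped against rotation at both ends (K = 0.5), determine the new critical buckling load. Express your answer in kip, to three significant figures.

P_cr ∝ 1/K², so P_cr,new = P_cr,old × (K_old/K_new)² = 61.8 × (1/0.5)²
= 61.8 × 4.000 = 247 kip

P_cr ≈ 247 kip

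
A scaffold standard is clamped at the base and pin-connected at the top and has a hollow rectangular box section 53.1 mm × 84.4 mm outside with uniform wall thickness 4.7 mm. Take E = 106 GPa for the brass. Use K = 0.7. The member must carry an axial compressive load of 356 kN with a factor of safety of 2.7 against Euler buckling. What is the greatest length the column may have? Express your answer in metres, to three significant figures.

L_max ≈ 1.09 m

Inner dimensions: h_i = 84.4 − 2×4.7 = 75.00 mm, b_i = 53.1 − 2×4.7 = 43.70 mm
Weak-axis I_min = (h_o·b_o³ − h_i·b_i³)/12 with b_o = 53.1, b_i = 43.70 mm (shorter outer/inner sides).
I_min = (84.4×53.1³ − 75.00×43.70³)/12 = 5.315×10^5 mm⁴
I = 5.315×10^-7 m⁴
Required critical load P_cr = n·P = 2.7 × 356 = 961.2 kN = 9.612×10^5 N
From P_cr = π²EI/(K·L)²:  L = (1/K)·√(π²EI/P_cr) = (1/0.7)·√(π²×1.06×10^11×5.315×10^-7/9.612×10^5)
L = 1.09 m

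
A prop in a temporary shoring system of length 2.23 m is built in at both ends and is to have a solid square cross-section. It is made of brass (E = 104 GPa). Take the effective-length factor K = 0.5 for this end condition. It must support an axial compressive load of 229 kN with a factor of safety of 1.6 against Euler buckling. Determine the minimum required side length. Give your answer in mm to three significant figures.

Required P_cr = n·P = 1.6 × 229 = 366.4 kN
L_e = K·L = 0.5 × 2.23 = 1.115 m
Required I = P_cr·L_e²/(π²E) = 3.664×10^5 × 1.115² / (π² × 1.04×10^11) = 4.438×10^-7 m⁴
I_req = 4.438×10^5 mm⁴
Solid square: I = a⁴/12  ⇒  a = (12I)^(1/4) = (12×4.438×10^5)^(1/4) = 48.0 mm

a ≈ 48.0 mm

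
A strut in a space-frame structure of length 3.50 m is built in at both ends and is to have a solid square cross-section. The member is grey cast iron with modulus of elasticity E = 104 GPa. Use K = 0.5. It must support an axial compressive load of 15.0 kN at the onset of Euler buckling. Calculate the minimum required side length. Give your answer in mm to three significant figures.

a ≈ 27.1 mm

L_e = K·L = 0.5 × 3.50 = 1.750 m
Required I = P_cr·L_e²/(π²E) = 1.500×10^4 × 1.750² / (π² × 1.04×10^11) = 4.475×10^-8 m⁴
I_req = 4.475×10^4 mm⁴
Solid square: I = a⁴/12  ⇒  a = (12I)^(1/4) = (12×4.475×10^4)^(1/4) = 27.1 mm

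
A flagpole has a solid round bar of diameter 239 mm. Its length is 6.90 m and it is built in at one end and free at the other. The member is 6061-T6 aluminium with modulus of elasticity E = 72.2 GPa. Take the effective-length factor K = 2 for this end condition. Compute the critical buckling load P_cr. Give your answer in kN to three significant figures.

P_cr ≈ 599 kN

I = πd⁴/64 = π×239⁴/64 = 1.602×10^8 mm⁴
I = 1.602×10^8 mm⁴ = 1.602×10^-4 m⁴
Effective length L_e = K·L = 2 × 6.90 = 13.80 m
P_cr = π²EI / L_e² = π² × 72.2×10⁹ × 1.602×10^-4 / 13.80² = 5.993×10^5 N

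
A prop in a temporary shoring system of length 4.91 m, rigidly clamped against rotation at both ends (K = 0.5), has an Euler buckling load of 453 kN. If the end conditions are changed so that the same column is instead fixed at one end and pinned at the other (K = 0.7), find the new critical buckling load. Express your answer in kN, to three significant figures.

P_cr ≈ 231 kN

P_cr ∝ 1/K², so P_cr,new = P_cr,old × (K_old/K_new)² = 453 × (0.5/0.7)²
= 453 × 0.5102 = 231 kN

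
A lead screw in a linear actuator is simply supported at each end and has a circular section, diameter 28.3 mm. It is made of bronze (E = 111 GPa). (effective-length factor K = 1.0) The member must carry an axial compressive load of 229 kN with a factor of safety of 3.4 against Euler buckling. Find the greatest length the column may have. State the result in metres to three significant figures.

I = πd⁴/64 = π×28.3⁴/64 = 3.149×10^4 mm⁴
I = 3.149×10^-8 m⁴
Required critical load P_cr = n·P = 3.4 × 229 = 778.6 kN = 7.786×10^5 N
From P_cr = π²EI/(K·L)²:  L = (1/K)·√(π²EI/P_cr) = (1/1)·√(π²×1.11×10^11×3.149×10^-8/7.786×10^5)
L = 0.210 m

L_max ≈ 0.210 m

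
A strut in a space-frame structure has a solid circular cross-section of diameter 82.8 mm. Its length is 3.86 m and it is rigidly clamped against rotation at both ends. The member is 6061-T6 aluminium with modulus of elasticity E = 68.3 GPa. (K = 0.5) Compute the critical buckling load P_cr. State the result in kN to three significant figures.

I = πd⁴/64 = π×82.8⁴/64 = 2.307×10^6 mm⁴
I = 2.307×10^6 mm⁴ = 2.307×10^-6 m⁴
Effective length L_e = K·L = 0.5 × 3.86 = 1.930 m
P_cr = π²EI / L_e² = π² × 68.3×10⁹ × 2.307×10^-6 / 1.930² = 4.175×10^5 N

P_cr ≈ 418 kN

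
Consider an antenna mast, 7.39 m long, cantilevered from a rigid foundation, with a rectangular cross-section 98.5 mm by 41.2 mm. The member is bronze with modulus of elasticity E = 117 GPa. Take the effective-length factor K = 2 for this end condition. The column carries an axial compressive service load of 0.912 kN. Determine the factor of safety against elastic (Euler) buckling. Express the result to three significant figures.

n ≈ 3.33

Buckling occurs about the weak axis: I_min = h·b³/12 with b = 41.2 mm (the shorter side).
I_min = 98.5×41.2³/12 = 5.740×10^5 mm⁴
I = 5.740×10^5 mm⁴ = 5.740×10^-7 m⁴
Effective length L_e = K·L = 2 × 7.39 = 14.78 m
P_cr = π²EI / L_e² = π² × 117×10⁹ × 5.740×10^-7 / 14.78² = 3.034×10^3 N
Factor of safety n = P_cr / P = 3.0345 / 0.912 = 3.33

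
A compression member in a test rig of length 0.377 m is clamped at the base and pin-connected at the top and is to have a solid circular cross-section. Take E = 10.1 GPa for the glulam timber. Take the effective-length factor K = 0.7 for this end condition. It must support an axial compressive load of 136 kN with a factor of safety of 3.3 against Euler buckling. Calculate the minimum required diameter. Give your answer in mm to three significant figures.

Required P_cr = n·P = 3.3 × 136 = 448.8 kN
L_e = K·L = 0.7 × 0.377 = 0.2639 m
Required I = P_cr·L_e²/(π²E) = 4.488×10^5 × 0.2639² / (π² × 1.01×10^10) = 3.136×10^-7 m⁴
I_req = 3.136×10^5 mm⁴
Solid circle: I = πd⁴/64  ⇒  d = (64I/π)^(1/4) = (64×3.136×10^5/π)^(1/4) = 50.3 mm

d ≈ 50.3 mm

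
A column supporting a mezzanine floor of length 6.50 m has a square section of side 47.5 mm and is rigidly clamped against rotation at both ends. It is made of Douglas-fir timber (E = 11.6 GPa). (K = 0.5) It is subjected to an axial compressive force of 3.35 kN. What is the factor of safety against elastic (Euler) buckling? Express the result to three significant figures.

n ≈ 1.37

I = a⁴/12 = 47.5⁴/12 = 4.242×10^5 mm⁴
I = 4.242×10^5 mm⁴ = 4.242×10^-7 m⁴
Effective length L_e = K·L = 0.5 × 6.50 = 3.250 m
P_cr = π²EI / L_e² = π² × 11.6×10⁹ × 4.242×10^-7 / 3.250² = 4.598×10^3 N
Factor of safety n = P_cr / P = 4.5982 / 3.35 = 1.37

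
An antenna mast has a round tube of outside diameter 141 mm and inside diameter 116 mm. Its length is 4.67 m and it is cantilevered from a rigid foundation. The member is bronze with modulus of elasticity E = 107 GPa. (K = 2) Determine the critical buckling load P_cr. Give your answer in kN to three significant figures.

P_cr ≈ 127 kN

d_o = 141 mm, d_i = 116 mm
I = π(d_o⁴ − d_i⁴)/64 = π(141⁴ − 116.0⁴)/64 = 1.051×10^7 mm⁴
I = 1.051×10^7 mm⁴ = 1.051×10^-5 m⁴
Effective length L_e = K·L = 2 × 4.67 = 9.340 m
P_cr = π²EI / L_e² = π² × 107×10⁹ × 1.051×10^-5 / 9.340² = 1.273×10^5 N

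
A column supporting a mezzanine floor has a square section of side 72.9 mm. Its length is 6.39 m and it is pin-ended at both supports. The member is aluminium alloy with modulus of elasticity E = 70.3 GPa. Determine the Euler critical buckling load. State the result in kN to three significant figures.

P_cr ≈ 40.0 kN

I = a⁴/12 = 72.9⁴/12 = 2.354×10^6 mm⁴
I = 2.354×10^6 mm⁴ = 2.354×10^-6 m⁴
Effective length L_e = K·L = 1 × 6.39 = 6.390 m
P_cr = π²EI / L_e² = π² × 70.3×10⁹ × 2.354×10^-6 / 6.390² = 3.999×10^4 N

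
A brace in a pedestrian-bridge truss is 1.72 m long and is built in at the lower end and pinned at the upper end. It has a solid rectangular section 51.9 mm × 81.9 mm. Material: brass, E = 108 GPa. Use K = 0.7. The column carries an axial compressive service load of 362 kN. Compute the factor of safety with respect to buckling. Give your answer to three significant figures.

Buckling occurs about the weak axis: I_min = h·b³/12 with b = 51.9 mm (the shorter side).
I_min = 81.9×51.9³/12 = 9.541×10^5 mm⁴
I = 9.541×10^5 mm⁴ = 9.541×10^-7 m⁴
Effective length L_e = K·L = 0.7 × 1.72 = 1.204 m
P_cr = π²EI / L_e² = π² × 108×10⁹ × 9.541×10^-7 / 1.204² = 7.016×10^5 N
Factor of safety n = P_cr / P = 701.58 / 362 = 1.94

n ≈ 1.94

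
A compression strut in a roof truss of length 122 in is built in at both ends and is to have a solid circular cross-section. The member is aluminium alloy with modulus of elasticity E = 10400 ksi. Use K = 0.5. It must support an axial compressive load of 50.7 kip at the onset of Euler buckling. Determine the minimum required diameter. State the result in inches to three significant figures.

L_e = K·L = 0.5 × 122 = 61.00 in
Required I = P_cr·L_e²/(π²E) = 5.070×10^4 × 61.00² / (π² × 1.04×10^7) = 1.838 in⁴
Solid circle: I = πd⁴/64  ⇒  d = (64I/π)^(1/4) = (64×1.838/π)^(1/4) = 2.47 in

d ≈ 2.47 in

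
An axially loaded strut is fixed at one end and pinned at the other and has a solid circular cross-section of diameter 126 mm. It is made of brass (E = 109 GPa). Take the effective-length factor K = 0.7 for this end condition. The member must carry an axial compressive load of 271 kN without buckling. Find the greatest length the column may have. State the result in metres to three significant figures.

L_max ≈ 10.0 m

I = πd⁴/64 = π×126⁴/64 = 1.237×10^7 mm⁴
I = 1.237×10^-5 m⁴
At the buckling limit P_cr = P = 2.710×10^5 N
From P_cr = π²EI/(K·L)²:  L = (1/K)·√(π²EI/P_cr) = (1/0.7)·√(π²×1.09×10^11×1.237×10^-5/2.710×10^5)
L = 10.0 m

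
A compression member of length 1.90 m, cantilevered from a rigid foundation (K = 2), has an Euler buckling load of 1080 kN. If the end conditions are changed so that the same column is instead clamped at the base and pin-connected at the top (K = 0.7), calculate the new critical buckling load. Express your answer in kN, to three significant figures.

P_cr ≈ 8820 kN

P_cr ∝ 1/K², so P_cr,new = P_cr,old × (K_old/K_new)² = 1080 × (2/0.7)²
= 1080 × 8.163 = 8820 kN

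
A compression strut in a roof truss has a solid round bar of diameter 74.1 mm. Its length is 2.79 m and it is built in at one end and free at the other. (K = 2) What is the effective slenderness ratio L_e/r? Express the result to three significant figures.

λ ≈ 301

I = πd⁴/64 = π×74.1⁴/64 = 1.480×10^6 mm⁴
A = 4.312×10^3 mm²;  r_min = √(I/A) = √(1.480×10^6/4.312×10^3) = 18.52 mm
L_e = K·L = 2 × 2.79 m = 5.580 m = 5580.0 mm
λ = L_e / r_min = 5580.0 / 18.52 = 301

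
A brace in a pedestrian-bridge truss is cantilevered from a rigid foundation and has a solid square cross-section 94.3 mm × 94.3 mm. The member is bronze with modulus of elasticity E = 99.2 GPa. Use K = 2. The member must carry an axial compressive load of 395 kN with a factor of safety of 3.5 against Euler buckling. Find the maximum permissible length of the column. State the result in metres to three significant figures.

L_max ≈ 1.08 m

I = a⁴/12 = 94.3⁴/12 = 6.590×10^6 mm⁴
I = 6.590×10^-6 m⁴
Required critical load P_cr = n·P = 3.5 × 395 = 1382 kN = 1.383×10^6 N
From P_cr = π²EI/(K·L)²:  L = (1/K)·√(π²EI/P_cr) = (1/2)·√(π²×9.92×10^10×6.590×10^-6/1.383×10^6)
L = 1.08 m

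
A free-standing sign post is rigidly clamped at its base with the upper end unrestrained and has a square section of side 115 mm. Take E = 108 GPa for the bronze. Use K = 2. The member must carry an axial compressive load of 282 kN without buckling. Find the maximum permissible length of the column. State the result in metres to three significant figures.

L_max ≈ 3.71 m

I = a⁴/12 = 115⁴/12 = 1.458×10^7 mm⁴
I = 1.458×10^-5 m⁴
At the buckling limit P_cr = P = 2.820×10^5 N
From P_cr = π²EI/(K·L)²:  L = (1/K)·√(π²EI/P_cr) = (1/2)·√(π²×1.08×10^11×1.458×10^-5/2.820×10^5)
L = 3.71 m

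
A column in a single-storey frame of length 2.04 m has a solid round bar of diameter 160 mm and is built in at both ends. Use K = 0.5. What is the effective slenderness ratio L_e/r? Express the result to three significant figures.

λ ≈ 25.5

For a solid circle r = d/4 = 160/4 = 40.00 mm
L_e = K·L = 0.5 × 2.04 m = 1.020 m = 1020.0 mm
λ = L_e / r_min = 1020.0 / 40.00 = 25.5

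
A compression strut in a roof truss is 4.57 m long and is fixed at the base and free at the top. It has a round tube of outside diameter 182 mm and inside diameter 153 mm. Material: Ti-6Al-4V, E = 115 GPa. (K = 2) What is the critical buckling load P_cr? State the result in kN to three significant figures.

d_o = 182 mm, d_i = 153 mm
I = π(d_o⁴ − d_i⁴)/64 = π(182⁴ − 153.0⁴)/64 = 2.696×10^7 mm⁴
I = 2.696×10^7 mm⁴ = 2.696×10^-5 m⁴
Effective length L_e = K·L = 2 × 4.57 = 9.140 m
P_cr = π²EI / L_e² = π² × 115×10⁹ × 2.696×10^-5 / 9.140² = 3.663×10^5 N

P_cr ≈ 366 kN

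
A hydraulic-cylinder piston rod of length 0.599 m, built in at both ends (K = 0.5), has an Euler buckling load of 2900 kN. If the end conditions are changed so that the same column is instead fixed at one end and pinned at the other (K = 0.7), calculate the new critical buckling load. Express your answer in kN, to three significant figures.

P_cr ∝ 1/K², so P_cr,new = P_cr,old × (K_old/K_new)² = 2900 × (0.5/0.7)²
= 2900 × 0.5102 = 1480 kN

P_cr ≈ 1480 kN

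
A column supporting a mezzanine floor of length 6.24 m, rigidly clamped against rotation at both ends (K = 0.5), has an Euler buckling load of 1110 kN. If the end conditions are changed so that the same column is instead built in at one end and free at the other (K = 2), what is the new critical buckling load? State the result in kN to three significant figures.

P_cr ∝ 1/K², so P_cr,new = P_cr,old × (K_old/K_new)² = 1110 × (0.5/2)²
= 1110 × 0.06250 = 69.4 kN

P_cr ≈ 69.4 kN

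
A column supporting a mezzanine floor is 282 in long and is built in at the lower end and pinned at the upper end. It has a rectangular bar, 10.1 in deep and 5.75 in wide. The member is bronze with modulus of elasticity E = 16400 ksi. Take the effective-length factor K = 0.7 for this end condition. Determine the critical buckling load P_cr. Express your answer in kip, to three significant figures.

P_cr ≈ 665 kip

Buckling occurs about the weak axis: I_min = h·b³/12 with b = 5.75 in (the shorter side).
I_min = 10.1×5.75³/12 = 160.0 in⁴
Effective length L_e = K·L = 0.7 × 282 = 197.4 in
P_cr = π²EI / L_e² = π² × 16400×10³ × 160.0 / 197.4² = 6.646×10^5 lb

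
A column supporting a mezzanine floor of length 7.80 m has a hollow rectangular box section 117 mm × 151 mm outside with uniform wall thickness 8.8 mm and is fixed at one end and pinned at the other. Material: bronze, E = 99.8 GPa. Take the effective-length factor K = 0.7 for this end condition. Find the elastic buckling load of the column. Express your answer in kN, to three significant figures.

Inner dimensions: h_i = 151 − 2×8.8 = 133.4 mm, b_i = 117 − 2×8.8 = 99.40 mm
Weak-axis I_min = (h_o·b_o³ − h_i·b_i³)/12 with b_o = 117, b_i = 99.40 mm (shorter outer/inner sides).
I_min = (151×117³ − 133.4×99.40³)/12 = 9.236×10^6 mm⁴
I = 9.236×10^6 mm⁴ = 9.236×10^-6 m⁴
Effective length L_e = K·L = 0.7 × 7.80 = 5.460 m
P_cr = π²EI / L_e² = π² × 99.8×10⁹ × 9.236×10^-6 / 5.460² = 3.052×10^5 N

P_cr ≈ 305 kN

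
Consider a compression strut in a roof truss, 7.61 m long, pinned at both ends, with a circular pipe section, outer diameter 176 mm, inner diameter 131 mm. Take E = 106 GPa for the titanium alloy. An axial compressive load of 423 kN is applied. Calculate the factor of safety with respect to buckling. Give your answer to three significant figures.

n ≈ 1.39

d_o = 176 mm, d_i = 131 mm
I = π(d_o⁴ − d_i⁴)/64 = π(176⁴ − 131.0⁴)/64 = 3.264×10^7 mm⁴
I = 3.264×10^7 mm⁴ = 3.264×10^-5 m⁴
Effective length L_e = K·L = 1 × 7.61 = 7.610 m
P_cr = π²EI / L_e² = π² × 106×10⁹ × 3.264×10^-5 / 7.610² = 5.897×10^5 N
Factor of safety n = P_cr / P = 589.71 / 423 = 1.39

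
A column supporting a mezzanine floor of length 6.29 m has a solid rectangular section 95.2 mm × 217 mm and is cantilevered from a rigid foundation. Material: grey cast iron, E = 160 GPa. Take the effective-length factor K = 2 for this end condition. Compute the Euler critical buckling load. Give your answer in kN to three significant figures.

Buckling occurs about the weak axis: I_min = h·b³/12 with b = 95.2 mm (the shorter side).
I_min = 217×95.2³/12 = 1.560×10^7 mm⁴
I = 1.560×10^7 mm⁴ = 1.560×10^-5 m⁴
Effective length L_e = K·L = 2 × 6.29 = 12.58 m
P_cr = π²EI / L_e² = π² × 160×10⁹ × 1.560×10^-5 / 12.58² = 1.557×10^5 N

P_cr ≈ 156 kN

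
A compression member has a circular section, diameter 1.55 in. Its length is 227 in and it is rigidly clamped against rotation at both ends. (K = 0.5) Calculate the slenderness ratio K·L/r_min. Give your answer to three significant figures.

For a solid circle r = d/4 = 1.55/4 = 0.3875 in
L_e = K·L = 0.5 × 227 = 113.5 in
λ = L_e / r_min = 113.50 / 0.3875 = 293

λ ≈ 293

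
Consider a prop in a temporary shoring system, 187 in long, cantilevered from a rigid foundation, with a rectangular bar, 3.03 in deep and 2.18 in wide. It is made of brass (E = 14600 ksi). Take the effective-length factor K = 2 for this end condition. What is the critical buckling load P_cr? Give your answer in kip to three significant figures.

Buckling occurs about the weak axis: I_min = h·b³/12 with b = 2.18 in (the shorter side).
I_min = 3.03×2.18³/12 = 2.616 in⁴
Effective length L_e = K·L = 2 × 187 = 374.0 in
P_cr = π²EI / L_e² = π² × 14600×10³ × 2.616 / 374.0² = 2.695×10^3 lb

P_cr ≈ 2.69 kip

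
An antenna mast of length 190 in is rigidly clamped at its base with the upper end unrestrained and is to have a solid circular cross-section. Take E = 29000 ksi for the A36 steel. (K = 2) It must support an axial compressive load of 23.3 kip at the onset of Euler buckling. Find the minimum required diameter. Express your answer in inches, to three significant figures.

d ≈ 3.93 in

L_e = K·L = 2 × 190 = 380.0 in
Required I = P_cr·L_e²/(π²E) = 2.330×10^4 × 380.0² / (π² × 2.90×10^7) = 11.76 in⁴
Solid circle: I = πd⁴/64  ⇒  d = (64I/π)^(1/4) = (64×11.76/π)^(1/4) = 3.93 in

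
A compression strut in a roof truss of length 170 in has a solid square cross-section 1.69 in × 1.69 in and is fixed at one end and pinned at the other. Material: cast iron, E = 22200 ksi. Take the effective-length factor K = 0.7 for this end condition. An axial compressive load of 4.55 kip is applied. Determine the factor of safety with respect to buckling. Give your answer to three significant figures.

n ≈ 2.31

I = a⁴/12 = 1.69⁴/12 = 0.6798 in⁴
Effective length L_e = K·L = 0.7 × 170 = 119.0 in
P_cr = π²EI / L_e² = π² × 22200×10³ × 0.6798 / 119.0² = 1.052×10^4 lb
Factor of safety n = P_cr / P = 10.518 / 4.55 = 2.31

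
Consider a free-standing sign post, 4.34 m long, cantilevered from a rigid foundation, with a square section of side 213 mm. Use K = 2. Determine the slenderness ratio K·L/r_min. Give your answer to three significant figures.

λ ≈ 141

I = a⁴/12 = 213⁴/12 = 1.715×10^8 mm⁴
A = 4.537×10^4 mm²;  r_min = √(I/A) = √(1.715×10^8/4.537×10^4) = 61.49 mm
L_e = K·L = 2 × 4.34 m = 8.680 m = 8680.0 mm
λ = L_e / r_min = 8680.0 / 61.49 = 141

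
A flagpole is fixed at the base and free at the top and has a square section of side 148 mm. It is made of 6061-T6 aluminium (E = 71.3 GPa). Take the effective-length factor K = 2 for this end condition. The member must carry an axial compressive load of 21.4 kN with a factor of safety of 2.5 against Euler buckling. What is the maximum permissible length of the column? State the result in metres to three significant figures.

I = a⁴/12 = 148⁴/12 = 3.998×10^7 mm⁴
I = 3.998×10^-5 m⁴
Required critical load P_cr = n·P = 2.5 × 21.4 = 53.50 kN = 5.350×10^4 N
From P_cr = π²EI/(K·L)²:  L = (1/K)·√(π²EI/P_cr) = (1/2)·√(π²×7.13×10^10×3.998×10^-5/5.350×10^4)
L = 11.5 m

L_max ≈ 11.5 m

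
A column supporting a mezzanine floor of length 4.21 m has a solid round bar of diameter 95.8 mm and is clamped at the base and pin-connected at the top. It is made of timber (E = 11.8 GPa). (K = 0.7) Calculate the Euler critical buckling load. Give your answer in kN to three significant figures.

P_cr ≈ 55.4 kN

I = πd⁴/64 = π×95.8⁴/64 = 4.135×10^6 mm⁴
I = 4.135×10^6 mm⁴ = 4.135×10^-6 m⁴
Effective length L_e = K·L = 0.7 × 4.21 = 2.947 m
P_cr = π²EI / L_e² = π² × 11.8×10⁹ × 4.135×10^-6 / 2.947² = 5.544×10^4 N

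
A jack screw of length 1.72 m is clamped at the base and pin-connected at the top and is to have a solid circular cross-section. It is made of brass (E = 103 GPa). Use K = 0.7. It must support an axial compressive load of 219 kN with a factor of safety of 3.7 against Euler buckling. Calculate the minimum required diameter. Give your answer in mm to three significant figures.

d ≈ 69.7 mm

Required P_cr = n·P = 3.7 × 219 = 810.3 kN
L_e = K·L = 0.7 × 1.72 = 1.204 m
Required I = P_cr·L_e²/(π²E) = 8.103×10^5 × 1.204² / (π² × 1.03×10^11) = 1.155×10^-6 m⁴
I_req = 1.155×10^6 mm⁴
Solid circle: I = πd⁴/64  ⇒  d = (64I/π)^(1/4) = (64×1.155×10^6/π)^(1/4) = 69.7 mm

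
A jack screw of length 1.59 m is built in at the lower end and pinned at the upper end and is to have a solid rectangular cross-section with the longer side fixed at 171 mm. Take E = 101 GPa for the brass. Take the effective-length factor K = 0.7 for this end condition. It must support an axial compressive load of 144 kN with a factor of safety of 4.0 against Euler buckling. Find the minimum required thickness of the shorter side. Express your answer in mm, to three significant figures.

b ≈ 36.9 mm

Required P_cr = n·P = 4.0 × 144 = 576.0 kN
L_e = K·L = 0.7 × 1.59 = 1.113 m
Required I = P_cr·L_e²/(π²E) = 5.760×10^5 × 1.113² / (π² × 1.01×10^11) = 7.158×10^-7 m⁴
I_req = 7.158×10^5 mm⁴
Rectangle, weak axis: I_min = h·b³/12 with h = 171 mm fixed  ⇒  b = (12I/h)^(1/3) = 36.9 mm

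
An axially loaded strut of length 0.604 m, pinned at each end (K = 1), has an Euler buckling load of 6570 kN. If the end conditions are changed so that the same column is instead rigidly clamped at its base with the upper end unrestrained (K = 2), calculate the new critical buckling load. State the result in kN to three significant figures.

P_cr ∝ 1/K², so P_cr,new = P_cr,old × (K_old/K_new)² = 6570 × (1/2)²
= 6570 × 0.2500 = 1640 kN

P_cr ≈ 1640 kN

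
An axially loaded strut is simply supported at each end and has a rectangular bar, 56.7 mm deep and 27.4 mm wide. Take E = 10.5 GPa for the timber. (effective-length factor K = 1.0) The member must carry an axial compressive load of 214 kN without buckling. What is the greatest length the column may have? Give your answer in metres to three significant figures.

Buckling occurs about the weak axis: I_min = h·b³/12 with b = 27.4 mm (the shorter side).
I_min = 56.7×27.4³/12 = 9.720×10^4 mm⁴
I = 9.720×10^-8 m⁴
At the buckling limit P_cr = P = 2.140×10^5 N
From P_cr = π²EI/(K·L)²:  L = (1/K)·√(π²EI/P_cr) = (1/1)·√(π²×1.05×10^10×9.720×10^-8/2.140×10^5)
L = 0.217 m

L_max ≈ 0.217 m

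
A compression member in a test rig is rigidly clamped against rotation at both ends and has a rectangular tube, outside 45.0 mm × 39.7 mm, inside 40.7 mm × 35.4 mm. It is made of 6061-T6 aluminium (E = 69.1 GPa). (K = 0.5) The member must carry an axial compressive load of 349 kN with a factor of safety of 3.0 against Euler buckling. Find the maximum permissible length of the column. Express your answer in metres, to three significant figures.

Weak-axis I_min = (h_o·b_o³ − h_i·b_i³)/12 with b_o = 39.7, b_i = 35.40 mm (shorter outer/inner sides).
I_min = (45.0×39.7³ − 40.70×35.40³)/12 = 8.418×10^4 mm⁴
I = 8.418×10^-8 m⁴
Required critical load P_cr = n·P = 3.0 × 349 = 1047 kN = 1.047×10^6 N
From P_cr = π²EI/(K·L)²:  L = (1/K)·√(π²EI/P_cr) = (1/0.5)·√(π²×6.91×10^10×8.418×10^-8/1.047×10^6)
L = 0.468 m

L_max ≈ 0.468 m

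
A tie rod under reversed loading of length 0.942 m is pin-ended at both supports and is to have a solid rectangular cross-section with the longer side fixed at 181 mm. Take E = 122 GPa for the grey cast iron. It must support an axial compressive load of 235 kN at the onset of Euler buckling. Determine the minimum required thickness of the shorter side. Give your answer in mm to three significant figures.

b ≈ 22.6 mm

L_e = K·L = 1 × 0.942 = 0.9420 m
Required I = P_cr·L_e²/(π²E) = 2.350×10^5 × 0.9420² / (π² × 1.22×10^11) = 1.732×10^-7 m⁴
I_req = 1.732×10^5 mm⁴
Rectangle, weak axis: I_min = h·b³/12 with h = 181 mm fixed  ⇒  b = (12I/h)^(1/3) = 22.6 mm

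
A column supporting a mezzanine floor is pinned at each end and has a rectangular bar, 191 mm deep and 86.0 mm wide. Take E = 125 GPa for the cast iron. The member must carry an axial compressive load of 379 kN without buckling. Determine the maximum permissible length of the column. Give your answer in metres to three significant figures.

Buckling occurs about the weak axis: I_min = h·b³/12 with b = 86.0 mm (the shorter side).
I_min = 191×86.0³/12 = 1.012×10^7 mm⁴
I = 1.012×10^-5 m⁴
At the buckling limit P_cr = P = 3.790×10^5 N
From P_cr = π²EI/(K·L)²:  L = (1/K)·√(π²EI/P_cr) = (1/1)·√(π²×1.25×10^11×1.012×10^-5/3.790×10^5)
L = 5.74 m

L_max ≈ 5.74 m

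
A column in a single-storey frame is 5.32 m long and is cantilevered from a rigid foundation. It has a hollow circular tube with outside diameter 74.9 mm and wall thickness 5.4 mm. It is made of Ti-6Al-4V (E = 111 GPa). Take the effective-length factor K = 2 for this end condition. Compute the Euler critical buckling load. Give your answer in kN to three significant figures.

P_cr ≈ 6.93 kN

Inner diameter d_i = 74.9 − 2×5.4 = 64.10 mm
I = π(d_o⁴ − d_i⁴)/64 = π(74.9⁴ − 64.10⁴)/64 = 7.162×10^5 mm⁴
I = 7.162×10^5 mm⁴ = 7.162×10^-7 m⁴
Effective length L_e = K·L = 2 × 5.32 = 10.64 m
P_cr = π²EI / L_e² = π² × 111×10⁹ × 7.162×10^-7 / 10.64² = 6.930×10^3 N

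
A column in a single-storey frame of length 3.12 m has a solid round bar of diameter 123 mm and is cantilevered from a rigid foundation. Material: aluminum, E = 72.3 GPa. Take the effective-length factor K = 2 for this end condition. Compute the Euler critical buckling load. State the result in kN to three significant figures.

P_cr ≈ 206 kN

I = πd⁴/64 = π×123⁴/64 = 1.124×10^7 mm⁴
I = 1.124×10^7 mm⁴ = 1.124×10^-5 m⁴
Effective length L_e = K·L = 2 × 3.12 = 6.240 m
P_cr = π²EI / L_e² = π² × 72.3×10⁹ × 1.124×10^-5 / 6.240² = 2.059×10^5 N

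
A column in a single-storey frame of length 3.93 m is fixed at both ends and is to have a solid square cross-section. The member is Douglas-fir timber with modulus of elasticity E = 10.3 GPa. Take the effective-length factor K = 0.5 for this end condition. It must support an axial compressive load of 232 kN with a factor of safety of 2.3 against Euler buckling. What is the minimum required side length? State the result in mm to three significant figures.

a ≈ 125 mm

Required P_cr = n·P = 2.3 × 232 = 533.6 kN
L_e = K·L = 0.5 × 3.93 = 1.965 m
Required I = P_cr·L_e²/(π²E) = 5.336×10^5 × 1.965² / (π² × 1.03×10^10) = 2.027×10^-5 m⁴
I_req = 2.027×10^7 mm⁴
Solid square: I = a⁴/12  ⇒  a = (12I)^(1/4) = (12×2.027×10^7)^(1/4) = 125 mm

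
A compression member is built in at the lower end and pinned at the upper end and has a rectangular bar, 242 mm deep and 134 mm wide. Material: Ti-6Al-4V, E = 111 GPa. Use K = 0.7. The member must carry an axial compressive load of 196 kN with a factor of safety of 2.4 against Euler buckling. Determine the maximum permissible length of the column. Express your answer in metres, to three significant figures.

L_max ≈ 15.2 m

Buckling occurs about the weak axis: I_min = h·b³/12 with b = 134 mm (the shorter side).
I_min = 242×134³/12 = 4.852×10^7 mm⁴
I = 4.852×10^-5 m⁴
Required critical load P_cr = n·P = 2.4 × 196 = 470.4 kN = 4.704×10^5 N
From P_cr = π²EI/(K·L)²:  L = (1/K)·√(π²EI/P_cr) = (1/0.7)·√(π²×1.11×10^11×4.852×10^-5/4.704×10^5)
L = 15.2 m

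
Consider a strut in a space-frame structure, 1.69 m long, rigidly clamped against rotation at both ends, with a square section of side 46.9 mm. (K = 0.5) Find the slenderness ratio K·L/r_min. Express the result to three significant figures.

λ ≈ 62.4

I = a⁴/12 = 46.9⁴/12 = 4.032×10^5 mm⁴
A = 2.200×10^3 mm²;  r_min = √(I/A) = √(4.032×10^5/2.200×10^3) = 13.54 mm
L_e = K·L = 0.5 × 1.69 m = 0.8450 m = 845.00 mm
λ = L_e / r_min = 845.00 / 13.54 = 62.4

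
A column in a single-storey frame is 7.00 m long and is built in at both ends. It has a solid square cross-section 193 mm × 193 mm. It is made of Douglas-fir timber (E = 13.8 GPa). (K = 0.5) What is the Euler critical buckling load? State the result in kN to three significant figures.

I = a⁴/12 = 193⁴/12 = 1.156×10^8 mm⁴
I = 1.156×10^8 mm⁴ = 1.156×10^-4 m⁴
Effective length L_e = K·L = 0.5 × 7.00 = 3.500 m
P_cr = π²EI / L_e² = π² × 13.8×10⁹ × 1.156×10^-4 / 3.500² = 1.286×10^6 N

P_cr ≈ 1290 kN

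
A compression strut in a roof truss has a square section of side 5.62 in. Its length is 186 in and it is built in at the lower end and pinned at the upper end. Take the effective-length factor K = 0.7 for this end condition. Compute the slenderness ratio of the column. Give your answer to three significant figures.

λ ≈ 80.3

I = a⁴/12 = 5.62⁴/12 = 83.13 in⁴
A = 31.58 in²;  r_min = √(I/A) = √(83.13/31.58) = 1.622 in
L_e = K·L = 0.7 × 186 = 130.2 in
λ = L_e / r_min = 130.20 / 1.622 = 80.3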